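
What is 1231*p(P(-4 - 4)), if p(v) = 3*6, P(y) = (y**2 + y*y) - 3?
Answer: 22158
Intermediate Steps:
P(y) = -3 + 2*y**2 (P(y) = (y**2 + y**2) - 3 = 2*y**2 - 3 = -3 + 2*y**2)
p(v) = 18
1231*p(P(-4 - 4)) = 1231*18 = 22158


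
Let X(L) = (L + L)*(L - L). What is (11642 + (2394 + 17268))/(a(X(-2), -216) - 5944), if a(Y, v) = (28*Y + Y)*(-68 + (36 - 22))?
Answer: -3913/743 ≈ -5.2665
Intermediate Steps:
X(L) = 0 (X(L) = (2*L)*0 = 0)
a(Y, v) = -1566*Y (a(Y, v) = (29*Y)*(-68 + 14) = (29*Y)*(-54) = -1566*Y)
(11642 + (2394 + 17268))/(a(X(-2), -216) - 5944) = (11642 + (2394 + 17268))/(-1566*0 - 5944) = (11642 + 19662)/(0 - 5944) = 31304/(-5944) = 31304*(-1/5944) = -3913/743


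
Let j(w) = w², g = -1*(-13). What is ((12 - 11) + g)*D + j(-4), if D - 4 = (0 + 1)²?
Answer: 86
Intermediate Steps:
g = 13
D = 5 (D = 4 + (0 + 1)² = 4 + 1² = 4 + 1 = 5)
((12 - 11) + g)*D + j(-4) = ((12 - 11) + 13)*5 + (-4)² = (1 + 13)*5 + 16 = 14*5 + 16 = 70 + 16 = 86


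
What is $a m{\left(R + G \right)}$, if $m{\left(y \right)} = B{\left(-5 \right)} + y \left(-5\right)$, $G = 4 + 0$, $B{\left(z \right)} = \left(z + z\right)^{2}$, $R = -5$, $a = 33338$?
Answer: $3500490$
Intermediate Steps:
$B{\left(z \right)} = 4 z^{2}$ ($B{\left(z \right)} = \left(2 z\right)^{2} = 4 z^{2}$)
$G = 4$
$m{\left(y \right)} = 100 - 5 y$ ($m{\left(y \right)} = 4 \left(-5\right)^{2} + y \left(-5\right) = 4 \cdot 25 - 5 y = 100 - 5 y$)
$a m{\left(R + G \right)} = 33338 \left(100 - 5 \left(-5 + 4\right)\right) = 33338 \left(100 - -5\right) = 33338 \left(100 + 5\right) = 33338 \cdot 105 = 3500490$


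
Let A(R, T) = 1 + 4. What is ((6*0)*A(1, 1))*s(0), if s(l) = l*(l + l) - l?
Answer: 0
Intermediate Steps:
A(R, T) = 5
s(l) = -l + 2*l**2 (s(l) = l*(2*l) - l = 2*l**2 - l = -l + 2*l**2)
((6*0)*A(1, 1))*s(0) = ((6*0)*5)*(0*(-1 + 2*0)) = (0*5)*(0*(-1 + 0)) = 0*(0*(-1)) = 0*0 = 0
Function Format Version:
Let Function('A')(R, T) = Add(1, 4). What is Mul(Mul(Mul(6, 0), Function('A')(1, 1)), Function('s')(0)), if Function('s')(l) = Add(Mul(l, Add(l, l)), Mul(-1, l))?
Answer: 0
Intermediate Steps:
Function('A')(R, T) = 5
Function('s')(l) = Add(Mul(-1, l), Mul(2, Pow(l, 2))) (Function('s')(l) = Add(Mul(l, Mul(2, l)), Mul(-1, l)) = Add(Mul(2, Pow(l, 2)), Mul(-1, l)) = Add(Mul(-1, l), Mul(2, Pow(l, 2))))
Mul(Mul(Mul(6, 0), Function('A')(1, 1)), Function('s')(0)) = Mul(Mul(Mul(6, 0), 5), Mul(0, Add(-1, Mul(2, 0)))) = Mul(Mul(0, 5), Mul(0, Add(-1, 0))) = Mul(0, Mul(0, -1)) = Mul(0, 0) = 0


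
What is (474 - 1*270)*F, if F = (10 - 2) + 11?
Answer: 3876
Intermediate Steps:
F = 19 (F = 8 + 11 = 19)
(474 - 1*270)*F = (474 - 1*270)*19 = (474 - 270)*19 = 204*19 = 3876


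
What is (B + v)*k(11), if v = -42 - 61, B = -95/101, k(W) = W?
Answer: -115478/101 ≈ -1143.3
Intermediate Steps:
B = -95/101 (B = -95*1/101 = -95/101 ≈ -0.94059)
v = -103
(B + v)*k(11) = (-95/101 - 103)*11 = -10498/101*11 = -115478/101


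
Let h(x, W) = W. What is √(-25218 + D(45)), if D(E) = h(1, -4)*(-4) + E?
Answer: I*√25157 ≈ 158.61*I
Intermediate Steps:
D(E) = 16 + E (D(E) = -4*(-4) + E = 16 + E)
√(-25218 + D(45)) = √(-25218 + (16 + 45)) = √(-25218 + 61) = √(-25157) = I*√25157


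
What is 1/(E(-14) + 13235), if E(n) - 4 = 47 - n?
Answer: 1/13300 ≈ 7.5188e-5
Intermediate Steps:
E(n) = 51 - n (E(n) = 4 + (47 - n) = 51 - n)
1/(E(-14) + 13235) = 1/((51 - 1*(-14)) + 13235) = 1/((51 + 14) + 13235) = 1/(65 + 13235) = 1/13300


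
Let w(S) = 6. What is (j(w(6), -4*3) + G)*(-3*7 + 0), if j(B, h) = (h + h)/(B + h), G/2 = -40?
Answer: 1596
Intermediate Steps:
G = -80 (G = 2*(-40) = -80)
j(B, h) = 2*h/(B + h) (j(B, h) = (2*h)/(B + h) = 2*h/(B + h))
(j(w(6), -4*3) + G)*(-3*7 + 0) = (2*(-4*3)/(6 - 4*3) - 80)*(-3*7 + 0) = (2*(-12)/(6 - 12) - 80)*(-21 + 0) = (2*(-12)/(-6) - 80)*(-21) = (2*(-12)*(-⅙) - 80)*(-21) = (4 - 80)*(-21) = -76*(-21) = 1596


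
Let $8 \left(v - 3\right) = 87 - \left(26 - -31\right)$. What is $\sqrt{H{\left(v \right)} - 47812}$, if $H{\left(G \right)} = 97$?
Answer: $i \sqrt{47715} \approx 218.44 i$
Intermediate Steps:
$v = \frac{27}{4}$ ($v = 3 + \frac{87 - \left(26 - -31\right)}{8} = 3 + \frac{87 - \left(26 + 31\right)}{8} = 3 + \frac{87 - 57}{8} = 3 + \frac{1}{8} \cdot 30 = 3 + \frac{15}{4} = \frac{27}{4} \approx 6.75$)
$\sqrt{H{\left(v \right)} - 47812} = \sqrt{97 - 47812} = \sqrt{-47715} = i \sqrt{47715}$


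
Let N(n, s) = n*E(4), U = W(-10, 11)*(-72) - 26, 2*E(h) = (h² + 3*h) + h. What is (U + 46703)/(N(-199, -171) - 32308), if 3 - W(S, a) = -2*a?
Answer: -44877/35492 ≈ -1.2644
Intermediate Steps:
W(S, a) = 3 + 2*a (W(S, a) = 3 - (-2)*a = 3 + 2*a)
E(h) = h²/2 + 2*h (E(h) = ((h² + 3*h) + h)/2 = (h² + 4*h)/2 = h²/2 + 2*h)
U = -1826 (U = (3 + 2*11)*(-72) - 26 = (3 + 22)*(-72) - 26 = 25*(-72) - 26 = -1800 - 26 = -1826)
N(n, s) = 16*n (N(n, s) = n*((½)*4*(4 + 4)) = n*((½)*4*8) = n*16 = 16*n)
(U + 46703)/(N(-199, -171) - 32308) = (-1826 + 46703)/(16*(-199) - 32308) = 44877/(-3184 - 32308) = 44877/(-35492) = 44877*(-1/35492) = -44877/35492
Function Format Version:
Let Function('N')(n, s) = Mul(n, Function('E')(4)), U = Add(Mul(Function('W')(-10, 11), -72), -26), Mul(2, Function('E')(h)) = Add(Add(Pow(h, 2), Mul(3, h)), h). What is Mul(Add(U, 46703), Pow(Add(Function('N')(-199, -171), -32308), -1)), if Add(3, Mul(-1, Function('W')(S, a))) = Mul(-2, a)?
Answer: Rational(-44877, 35492) ≈ -1.2644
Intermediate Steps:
Function('W')(S, a) = Add(3, Mul(2, a)) (Function('W')(S, a) = Add(3, Mul(-1, Mul(-2, a))) = Add(3, Mul(2, a)))
Function('E')(h) = Add(Mul(Rational(1, 2), Pow(h, 2)), Mul(2, h)) (Function('E')(h) = Mul(Rational(1, 2), Add(Add(Pow(h, 2), Mul(3, h)), h)) = Mul(Rational(1, 2), Add(Pow(h, 2), Mul(4, h))) = Add(Mul(Rational(1, 2), Pow(h, 2)), Mul(2, h)))
U = -1826 (U = Add(Mul(Add(3, Mul(2, 11)), -72), -26) = Add(Mul(Add(3, 22), -72), -26) = Add(Mul(25, -72), -26) = Add(-1800, -26) = -1826)
Function('N')(n, s) = Mul(16, n) (Function('N')(n, s) = Mul(n, Mul(Rational(1, 2), 4, Add(4, 4))) = Mul(n, Mul(Rational(1, 2), 4, 8)) = Mul(n, 16) = Mul(16, n))
Mul(Add(U, 46703), Pow(Add(Function('N')(-199, -171), -32308), -1)) = Mul(Add(-1826, 46703), Pow(Add(Mul(16, -199), -32308), -1)) = Mul(44877, Pow(Add(-3184, -32308), -1)) = Mul(44877, Pow(-35492, -1)) = Mul(44877, Rational(-1, 35492)) = Rational(-44877, 35492)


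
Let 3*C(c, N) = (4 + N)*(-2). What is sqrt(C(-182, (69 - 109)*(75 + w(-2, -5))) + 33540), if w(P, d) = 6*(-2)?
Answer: 2*sqrt(79239)/3 ≈ 187.66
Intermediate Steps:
w(P, d) = -12
C(c, N) = -8/3 - 2*N/3 (C(c, N) = ((4 + N)*(-2))/3 = (-8 - 2*N)/3 = -8/3 - 2*N/3)
sqrt(C(-182, (69 - 109)*(75 + w(-2, -5))) + 33540) = sqrt((-8/3 - 2*(69 - 109)*(75 - 12)/3) + 33540) = sqrt((-8/3 - (-80)*63/3) + 33540) = sqrt((-8/3 - 2/3*(-2520)) + 33540) = sqrt((-8/3 + 1680) + 33540) = sqrt(5032/3 + 33540) = sqrt(105652/3) = 2*sqrt(79239)/3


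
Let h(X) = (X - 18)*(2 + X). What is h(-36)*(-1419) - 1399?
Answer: -2606683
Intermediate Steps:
h(X) = (-18 + X)*(2 + X)
h(-36)*(-1419) - 1399 = (-36 + (-36)² - 16*(-36))*(-1419) - 1399 = (-36 + 1296 + 576)*(-1419) - 1399 = 1836*(-1419) - 1399 = -2605284 - 1399 = -2606683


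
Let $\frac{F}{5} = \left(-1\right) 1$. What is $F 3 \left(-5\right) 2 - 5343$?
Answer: $-5193$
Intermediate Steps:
$F = -5$ ($F = 5 \left(\left(-1\right) 1\right) = 5 \left(-1\right) = -5$)
$F 3 \left(-5\right) 2 - 5343 = - 5 \cdot 3 \left(-5\right) 2 - 5343 = - 5 \left(\left(-15\right) 2\right) - 5343 = \left(-5\right) \left(-30\right) - 5343 = 150 - 5343 = -5193$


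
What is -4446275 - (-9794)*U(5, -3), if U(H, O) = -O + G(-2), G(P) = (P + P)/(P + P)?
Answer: -4407099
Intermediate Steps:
G(P) = 1 (G(P) = (2*P)/((2*P)) = (2*P)*(1/(2*P)) = 1)
U(H, O) = 1 - O (U(H, O) = -O + 1 = 1 - O)
-4446275 - (-9794)*U(5, -3) = -4446275 - (-9794)*(1 - 1*(-3)) = -4446275 - (-9794)*(1 + 3) = -4446275 - (-9794)*4 = -4446275 - 1*(-39176) = -4446275 + 39176 = -4407099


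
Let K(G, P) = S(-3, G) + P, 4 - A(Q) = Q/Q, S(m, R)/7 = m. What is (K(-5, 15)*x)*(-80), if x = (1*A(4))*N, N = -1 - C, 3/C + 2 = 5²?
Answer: -37440/23 ≈ -1627.8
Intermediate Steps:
S(m, R) = 7*m
C = 3/23 (C = 3/(-2 + 5²) = 3/(-2 + 25) = 3/23 ≈ 0.13043)
A(Q) = 3 (A(Q) = 4 - Q/Q = 4 - 1*1 = 4 - 1 = 3)
N = -26/23 (N = -1 - 1*3/23 = -1 - 3/23 = -26/23 ≈ -1.1304)
K(G, P) = -21 + P (K(G, P) = 7*(-3) + P = -21 + P)
x = -78/23 (x = (1*3)*(-26/23) = 3*(-26/23) = -78/23 ≈ -3.3913)
(K(-5, 15)*x)*(-80) = ((-21 + 15)*(-78/23))*(-80) = -6*(-78/23)*(-80) = (468/23)*(-80) = -37440/23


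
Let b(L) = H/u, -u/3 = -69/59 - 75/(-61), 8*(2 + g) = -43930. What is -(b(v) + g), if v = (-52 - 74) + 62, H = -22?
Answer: 435056/81 ≈ 5371.1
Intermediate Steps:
g = -21973/4 (g = -2 + (⅛)*(-43930) = -2 - 21965/4 = -21973/4 ≈ -5493.3)
v = -64 (v = -126 + 62 = -64)
u = -648/3599 (u = -3*(-69/59 - 75/(-61)) = -3*(-69*1/59 - 75*(-1/61)) = -3*(-69/59 + 75/61) = -3*216/3599 = -648/3599 ≈ -0.18005)
b(L) = 39589/324 (b(L) = -22/(-648/3599) = -22*(-3599/648) = 39589/324)
-(b(v) + g) = -(39589/324 - 21973/4) = -1*(-435056/81) = 435056/81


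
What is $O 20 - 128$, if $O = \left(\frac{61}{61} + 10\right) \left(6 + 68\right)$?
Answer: $16152$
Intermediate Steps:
$O = 814$ ($O = \left(61 \cdot \frac{1}{61} + 10\right) 74 = \left(1 + 10\right) 74 = 11 \cdot 74 = 814$)
$O 20 - 128 = 814 \cdot 20 - 128 = 16280 - 128 = 16152$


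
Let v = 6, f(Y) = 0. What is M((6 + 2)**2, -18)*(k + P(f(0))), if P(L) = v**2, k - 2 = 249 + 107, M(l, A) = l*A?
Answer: -453888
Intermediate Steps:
M(l, A) = A*l
k = 358 (k = 2 + (249 + 107) = 2 + 356 = 358)
P(L) = 36 (P(L) = 6**2 = 36)
M((6 + 2)**2, -18)*(k + P(f(0))) = (-18*(6 + 2)**2)*(358 + 36) = -18*8**2*394 = -18*64*394 = -1152*394 = -453888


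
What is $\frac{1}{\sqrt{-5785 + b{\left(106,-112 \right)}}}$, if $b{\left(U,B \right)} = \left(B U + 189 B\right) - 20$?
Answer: $- \frac{i \sqrt{38845}}{38845} \approx - 0.0050738 i$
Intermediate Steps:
$b{\left(U,B \right)} = -20 + 189 B + B U$ ($b{\left(U,B \right)} = \left(189 B + B U\right) - 20 = -20 + 189 B + B U$)
$\frac{1}{\sqrt{-5785 + b{\left(106,-112 \right)}}} = \frac{1}{\sqrt{-5785 - 33060}} = \frac{1}{\sqrt{-38845}} = \frac{1}{i \sqrt{38845}} = - \frac{i \sqrt{38845}}{38845}$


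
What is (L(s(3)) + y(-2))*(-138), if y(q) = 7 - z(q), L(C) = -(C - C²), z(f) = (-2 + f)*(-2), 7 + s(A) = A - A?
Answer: -7590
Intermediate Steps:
s(A) = -7 (s(A) = -7 + (A - A) = -7 + 0 = -7)
z(f) = 4 - 2*f
L(C) = C² - C
y(q) = 3 + 2*q (y(q) = 7 - (4 - 2*q) = 7 + (-4 + 2*q) = 3 + 2*q)
(L(s(3)) + y(-2))*(-138) = (-7*(-1 - 7) + (3 + 2*(-2)))*(-138) = (-7*(-8) + (3 - 4))*(-138) = (56 - 1)*(-138) = 55*(-138) = -7590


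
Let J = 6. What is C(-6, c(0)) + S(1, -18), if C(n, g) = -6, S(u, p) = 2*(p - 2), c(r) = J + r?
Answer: -46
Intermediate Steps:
c(r) = 6 + r
S(u, p) = -4 + 2*p (S(u, p) = 2*(-2 + p) = -4 + 2*p)
C(-6, c(0)) + S(1, -18) = -6 + (-4 + 2*(-18)) = -6 + (-4 - 36) = -6 - 40 = -46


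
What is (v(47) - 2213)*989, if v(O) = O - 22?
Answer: -2163932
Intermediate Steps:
v(O) = -22 + O
(v(47) - 2213)*989 = ((-22 + 47) - 2213)*989 = (25 - 2213)*989 = -2188*989 = -2163932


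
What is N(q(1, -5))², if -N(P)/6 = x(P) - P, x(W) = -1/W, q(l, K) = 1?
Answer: 144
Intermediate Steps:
N(P) = 6*P + 6/P (N(P) = -6*(-1/P - P) = -6*(-P - 1/P) = 6*P + 6/P)
N(q(1, -5))² = (6*1 + 6/1)² = (6 + 6*1)² = (6 + 6)² = 12² = 144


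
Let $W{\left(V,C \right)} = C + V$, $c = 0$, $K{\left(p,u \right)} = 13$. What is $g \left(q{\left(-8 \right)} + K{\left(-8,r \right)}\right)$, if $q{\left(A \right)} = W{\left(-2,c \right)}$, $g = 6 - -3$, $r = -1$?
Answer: $99$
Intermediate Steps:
$g = 9$ ($g = 6 + 3 = 9$)
$q{\left(A \right)} = -2$ ($q{\left(A \right)} = 0 - 2 = -2$)
$g \left(q{\left(-8 \right)} + K{\left(-8,r \right)}\right) = 9 \left(-2 + 13\right) = 9 \cdot 11 = 99$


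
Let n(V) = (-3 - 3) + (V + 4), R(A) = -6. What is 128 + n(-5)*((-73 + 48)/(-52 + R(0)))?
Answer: 7249/58 ≈ 124.98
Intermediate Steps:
n(V) = -2 + V (n(V) = -6 + (4 + V) = -2 + V)
128 + n(-5)*((-73 + 48)/(-52 + R(0))) = 128 + (-2 - 5)*((-73 + 48)/(-52 - 6)) = 128 - (-175)/(-58) = 128 - (-175)*(-1)/58 = 128 - 7*25/58 = 128 - 175/58 = 7249/58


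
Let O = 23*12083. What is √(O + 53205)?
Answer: √331114 ≈ 575.42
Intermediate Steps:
O = 277909
√(O + 53205) = √(277909 + 53205) = √331114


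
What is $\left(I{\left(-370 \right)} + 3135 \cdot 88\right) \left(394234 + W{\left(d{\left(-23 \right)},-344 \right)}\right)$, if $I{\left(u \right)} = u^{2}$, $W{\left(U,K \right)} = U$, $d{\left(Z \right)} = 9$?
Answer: $162735625540$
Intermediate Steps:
$\left(I{\left(-370 \right)} + 3135 \cdot 88\right) \left(394234 + W{\left(d{\left(-23 \right)},-344 \right)}\right) = \left(\left(-370\right)^{2} + 3135 \cdot 88\right) \left(394234 + 9\right) = \left(136900 + 275880\right) 394243 = 412780 \cdot 394243 = 162735625540$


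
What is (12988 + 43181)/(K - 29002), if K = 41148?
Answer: 56169/12146 ≈ 4.6245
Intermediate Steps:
(12988 + 43181)/(K - 29002) = (12988 + 43181)/(41148 - 29002) = 56169/12146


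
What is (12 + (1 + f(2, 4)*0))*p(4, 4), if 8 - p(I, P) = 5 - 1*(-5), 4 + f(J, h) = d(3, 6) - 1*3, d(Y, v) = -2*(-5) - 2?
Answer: -26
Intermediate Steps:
d(Y, v) = 8 (d(Y, v) = 10 - 2 = 8)
f(J, h) = 1 (f(J, h) = -4 + (8 - 1*3) = -4 + (8 - 3) = -4 + 5 = 1)
p(I, P) = -2 (p(I, P) = 8 - (5 - 1*(-5)) = 8 - (5 + 5) = 8 - 1*10 = 8 - 10 = -2)
(12 + (1 + f(2, 4)*0))*p(4, 4) = (12 + (1 + 1*0))*(-2) = (12 + (1 + 0))*(-2) = (12 + 1)*(-2) = 13*(-2) = -26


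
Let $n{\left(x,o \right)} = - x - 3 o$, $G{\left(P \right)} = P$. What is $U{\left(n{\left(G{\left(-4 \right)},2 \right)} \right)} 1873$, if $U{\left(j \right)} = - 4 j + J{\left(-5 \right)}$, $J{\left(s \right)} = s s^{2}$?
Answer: $-219141$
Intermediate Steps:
$J{\left(s \right)} = s^{3}$
$U{\left(j \right)} = -125 - 4 j$ ($U{\left(j \right)} = - 4 j + \left(-5\right)^{3} = - 4 j - 125 = -125 - 4 j$)
$U{\left(n{\left(G{\left(-4 \right)},2 \right)} \right)} 1873 = \left(-125 - 4 \left(\left(-1\right) \left(-4\right) - 6\right)\right) 1873 = \left(-125 - 4 \left(4 - 6\right)\right) 1873 = \left(-125 - -8\right) 1873 = \left(-125 + 8\right) 1873 = \left(-117\right) 1873 = -219141$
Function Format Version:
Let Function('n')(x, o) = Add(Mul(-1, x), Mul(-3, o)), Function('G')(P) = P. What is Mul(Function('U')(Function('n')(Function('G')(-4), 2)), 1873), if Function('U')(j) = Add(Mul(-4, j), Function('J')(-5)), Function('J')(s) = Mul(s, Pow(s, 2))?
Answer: -219141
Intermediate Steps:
Function('J')(s) = Pow(s, 3)
Function('U')(j) = Add(-125, Mul(-4, j)) (Function('U')(j) = Add(Mul(-4, j), Pow(-5, 3)) = Add(Mul(-4, j), -125) = Add(-125, Mul(-4, j)))
Mul(Function('U')(Function('n')(Function('G')(-4), 2)), 1873) = Mul(Add(-125, Mul(-4, Add(Mul(-1, -4), Mul(-3, 2)))), 1873) = Mul(Add(-125, Mul(-4, Add(4, -6))), 1873) = Mul(Add(-125, Mul(-4, -2)), 1873) = Mul(Add(-125, 8), 1873) = Mul(-117, 1873) = -219141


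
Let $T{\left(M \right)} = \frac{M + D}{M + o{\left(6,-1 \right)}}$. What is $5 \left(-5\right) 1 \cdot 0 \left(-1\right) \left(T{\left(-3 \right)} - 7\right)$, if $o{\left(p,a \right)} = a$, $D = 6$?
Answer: $0$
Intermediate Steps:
$T{\left(M \right)} = \frac{6 + M}{-1 + M}$ ($T{\left(M \right)} = \frac{M + 6}{M - 1} = \frac{6 + M}{-1 + M}$)
$5 \left(-5\right) 1 \cdot 0 \left(-1\right) \left(T{\left(-3 \right)} - 7\right) = 5 \left(-5\right) 1 \cdot 0 \left(-1\right) \left(\frac{6 - 3}{-1 - 3} - 7\right) = 5 \left(\left(-5\right) 0\right) \left(-1\right) \left(\frac{1}{-4} \cdot 3 - 7\right) = 5 \cdot 0 \left(-1\right) \left(\left(- \frac{1}{4}\right) 3 - 7\right) = 0 \left(-1\right) \left(- \frac{3}{4} - 7\right) = 0 \left(- \frac{31}{4}\right) = 0$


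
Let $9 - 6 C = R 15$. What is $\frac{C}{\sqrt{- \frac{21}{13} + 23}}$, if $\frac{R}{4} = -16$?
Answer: $\frac{323 \sqrt{3614}}{556} \approx 34.924$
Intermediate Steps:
$R = -64$ ($R = 4 \left(-16\right) = -64$)
$C = \frac{323}{2}$ ($C = \frac{3}{2} - \frac{\left(-64\right) 15}{6} = \frac{3}{2} - -160 = \frac{3}{2} + 160 = \frac{323}{2} \approx 161.5$)
$\frac{C}{\sqrt{- \frac{21}{13} + 23}} = \frac{323}{2 \sqrt{- \frac{21}{13} + 23}} = \frac{323}{2 \sqrt{\frac{278}{13}}} = \frac{323}{2 \frac{\sqrt{3614}}{13}} = \frac{323 \frac{\sqrt{3614}}{278}}{2} = \frac{323 \sqrt{3614}}{556}$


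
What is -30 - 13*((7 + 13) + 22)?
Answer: -576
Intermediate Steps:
-30 - 13*((7 + 13) + 22) = -30 - 13*(20 + 22) = -30 - 13*42 = -30 - 546 = -576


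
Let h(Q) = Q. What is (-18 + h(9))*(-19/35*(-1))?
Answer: -171/35 ≈ -4.8857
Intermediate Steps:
(-18 + h(9))*(-19/35*(-1)) = (-18 + 9)*(-19/35*(-1)) = -9*(-19*1/35)*(-1) = -(-171)*(-1)/35 = -9*19/35 = -171/35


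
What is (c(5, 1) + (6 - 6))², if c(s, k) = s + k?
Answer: 36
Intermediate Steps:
c(s, k) = k + s
(c(5, 1) + (6 - 6))² = ((1 + 5) + (6 - 6))² = (6 + 0)² = 6² = 36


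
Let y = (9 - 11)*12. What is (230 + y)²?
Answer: 42436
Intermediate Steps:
y = -24 (y = -2*12 = -24)
(230 + y)² = (230 - 24)² = 206² = 42436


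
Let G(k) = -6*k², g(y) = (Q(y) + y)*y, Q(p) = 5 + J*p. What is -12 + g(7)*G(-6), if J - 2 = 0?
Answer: -39324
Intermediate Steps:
J = 2 (J = 2 + 0 = 2)
Q(p) = 5 + 2*p
g(y) = y*(5 + 3*y) (g(y) = ((5 + 2*y) + y)*y = (5 + 3*y)*y = y*(5 + 3*y))
-12 + g(7)*G(-6) = -12 + (7*(5 + 3*7))*(-6*(-6)²) = -12 + (7*(5 + 21))*(-6*36) = -12 + (7*26)*(-216) = -12 + 182*(-216) = -12 - 39312 = -39324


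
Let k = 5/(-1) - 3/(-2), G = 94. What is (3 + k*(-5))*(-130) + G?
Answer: -2571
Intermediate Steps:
k = -7/2 (k = 5*(-1) - 3*(-½) = -5 + 3/2 = -7/2 ≈ -3.5000)
(3 + k*(-5))*(-130) + G = (3 - 7/2*(-5))*(-130) + 94 = (3 + 35/2)*(-130) + 94 = (41/2)*(-130) + 94 = -2665 + 94 = -2571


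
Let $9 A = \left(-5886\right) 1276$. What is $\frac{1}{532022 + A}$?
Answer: $- \frac{1}{302482} \approx -3.306 \cdot 10^{-6}$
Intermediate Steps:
$A = -834504$ ($A = \frac{\left(-5886\right) 1276}{9} = \frac{1}{9} \left(-7510536\right) = -834504$)
$\frac{1}{532022 + A} = \frac{1}{532022 - 834504} = \frac{1}{-302482} = - \frac{1}{302482}$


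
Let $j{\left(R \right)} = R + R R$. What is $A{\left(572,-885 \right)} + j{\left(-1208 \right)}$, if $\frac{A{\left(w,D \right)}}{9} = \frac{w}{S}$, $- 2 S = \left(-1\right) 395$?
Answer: $\frac{575942416}{395} \approx 1.4581 \cdot 10^{6}$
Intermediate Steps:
$S = \frac{395}{2}$ ($S = - \frac{\left(-1\right) 395}{2} = \left(- \frac{1}{2}\right) \left(-395\right) = \frac{395}{2} \approx 197.5$)
$A{\left(w,D \right)} = \frac{18 w}{395}$ ($A{\left(w,D \right)} = 9 \frac{w}{\frac{395}{2}} = 9 w \frac{2}{395} = 9 \frac{2 w}{395} = \frac{18 w}{395}$)
$j{\left(R \right)} = R + R^{2}$
$A{\left(572,-885 \right)} + j{\left(-1208 \right)} = \frac{18}{395} \cdot 572 - 1208 \left(1 - 1208\right) = \frac{10296}{395} - -1458056 = \frac{10296}{395} + 1458056 = \frac{575942416}{395}$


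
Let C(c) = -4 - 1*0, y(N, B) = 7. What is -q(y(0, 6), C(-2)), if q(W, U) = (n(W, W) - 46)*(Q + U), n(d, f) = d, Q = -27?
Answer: -1209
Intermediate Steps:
C(c) = -4 (C(c) = -4 + 0 = -4)
q(W, U) = (-46 + W)*(-27 + U) (q(W, U) = (W - 46)*(-27 + U) = (-46 + W)*(-27 + U))
-q(y(0, 6), C(-2)) = -(1242 - 46*(-4) - 27*7 - 4*7) = -(1242 + 184 - 189 - 28) = -1*1209 = -1209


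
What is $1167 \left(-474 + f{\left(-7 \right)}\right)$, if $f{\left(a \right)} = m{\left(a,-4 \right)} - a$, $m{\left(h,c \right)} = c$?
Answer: $-549657$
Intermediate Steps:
$f{\left(a \right)} = -4 - a$
$1167 \left(-474 + f{\left(-7 \right)}\right) = 1167 \left(-474 - -3\right) = 1167 \left(-474 + \left(-4 + 7\right)\right) = 1167 \left(-474 + 3\right) = 1167 \left(-471\right) = -549657$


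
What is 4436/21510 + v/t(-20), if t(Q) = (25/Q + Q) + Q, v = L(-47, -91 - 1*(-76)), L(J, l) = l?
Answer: 67418/118305 ≈ 0.56987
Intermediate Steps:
v = -15 (v = -91 - 1*(-76) = -91 + 76 = -15)
t(Q) = 2*Q + 25/Q (t(Q) = (Q + 25/Q) + Q = 2*Q + 25/Q)
4436/21510 + v/t(-20) = 4436/21510 - 15/(2*(-20) + 25/(-20)) = 4436*(1/21510) - 15/(-40 + 25*(-1/20)) = 2218/10755 - 15/(-40 - 5/4) = 2218/10755 - 15/(-165/4) = 2218/10755 - 15*(-4/165) = 2218/10755 + 4/11 = 67418/118305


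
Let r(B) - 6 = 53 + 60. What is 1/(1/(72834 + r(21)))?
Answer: 72953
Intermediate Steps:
r(B) = 119 (r(B) = 6 + (53 + 60) = 6 + 113 = 119)
1/(1/(72834 + r(21))) = 1/(1/(72834 + 119)) = 1/(1/72953) = 72953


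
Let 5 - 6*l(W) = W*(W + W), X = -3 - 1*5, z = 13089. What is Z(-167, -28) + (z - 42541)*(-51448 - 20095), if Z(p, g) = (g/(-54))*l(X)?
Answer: 56891279485/27 ≈ 2.1071e+9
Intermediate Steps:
X = -8 (X = -3 - 5 = -8)
l(W) = ⅚ - W²/3 (l(W) = ⅚ - W*(W + W)/6 = ⅚ - W*2*W/6 = ⅚ - W²/3)
Z(p, g) = 41*g/108 (Z(p, g) = (g/(-54))*(⅚ - ⅓*(-8)²) = (g*(-1/54))*(⅚ - ⅓*64) = (-g/54)*(⅚ - 64/3) = -g/54*(-41/2) = 41*g/108)
Z(-167, -28) + (z - 42541)*(-51448 - 20095) = (41/108)*(-28) + (13089 - 42541)*(-51448 - 20095) = -287/27 - 29452*(-71543) = -287/27 + 2107084436 = 56891279485/27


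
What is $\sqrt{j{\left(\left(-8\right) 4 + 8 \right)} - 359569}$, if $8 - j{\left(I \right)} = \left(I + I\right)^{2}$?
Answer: $7 i \sqrt{7385} \approx 601.55 i$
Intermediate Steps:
$j{\left(I \right)} = 8 - 4 I^{2}$ ($j{\left(I \right)} = 8 - \left(I + I\right)^{2} = 8 - \left(2 I\right)^{2} = 8 - 4 I^{2}$)
$\sqrt{j{\left(\left(-8\right) 4 + 8 \right)} - 359569} = \sqrt{\left(8 - 4 \left(\left(-8\right) 4 + 8\right)^{2}\right) - 359569} = \sqrt{\left(8 - 4 \left(-32 + 8\right)^{2}\right) - 359569} = \sqrt{\left(8 - 4 \left(-24\right)^{2}\right) - 359569} = \sqrt{\left(8 - 2304\right) - 359569} = \sqrt{-2296 - 359569} = \sqrt{-361865} = 7 i \sqrt{7385}$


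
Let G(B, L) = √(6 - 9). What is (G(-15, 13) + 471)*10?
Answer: 4710 + 10*I*√3 ≈ 4710.0 + 17.32*I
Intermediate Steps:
G(B, L) = I*√3 (G(B, L) = √(-3) = I*√3)
(G(-15, 13) + 471)*10 = (I*√3 + 471)*10 = (471 + I*√3)*10 = 4710 + 10*I*√3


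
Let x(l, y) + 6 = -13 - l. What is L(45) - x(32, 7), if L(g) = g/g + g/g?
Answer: 53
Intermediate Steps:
x(l, y) = -19 - l (x(l, y) = -6 + (-13 - l) = -19 - l)
L(g) = 2 (L(g) = 1 + 1 = 2)
L(45) - x(32, 7) = 2 - (-19 - 1*32) = 2 - (-19 - 32) = 2 - 1*(-51) = 2 + 51 = 53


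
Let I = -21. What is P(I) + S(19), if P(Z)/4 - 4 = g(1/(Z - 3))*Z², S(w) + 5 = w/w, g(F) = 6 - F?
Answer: 21339/2 ≈ 10670.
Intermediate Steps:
S(w) = -4 (S(w) = -5 + w/w = -5 + 1 = -4)
P(Z) = 16 + 4*Z²*(6 - 1/(-3 + Z)) (P(Z) = 16 + 4*((6 - 1/(Z - 3))*Z²) = 16 + 4*((6 - 1/(-3 + Z))*Z²) = 16 + 4*(Z²*(6 - 1/(-3 + Z))) = 16 + 4*Z²*(6 - 1/(-3 + Z)))
P(I) + S(19) = 4*(-12 + 4*(-21) + (-21)²*(-19 + 6*(-21)))/(-3 - 21) - 4 = 4*(-12 - 84 + 441*(-19 - 126))/(-24) - 4 = 4*(-1/24)*(-12 - 84 + 441*(-145)) - 4 = 4*(-1/24)*(-12 - 84 - 63945) - 4 = 4*(-1/24)*(-64041) - 4 = 21347/2 - 4 = 21339/2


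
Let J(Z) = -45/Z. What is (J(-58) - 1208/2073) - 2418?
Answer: -290702591/120234 ≈ -2417.8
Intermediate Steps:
(J(-58) - 1208/2073) - 2418 = (-45/(-58) - 1208/2073) - 2418 = (-45*(-1/58) - 1208*1/2073) - 2418 = (45/58 - 1208/2073) - 2418 = 23221/120234 - 2418 = -290702591/120234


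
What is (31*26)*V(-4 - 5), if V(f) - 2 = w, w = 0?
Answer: 1612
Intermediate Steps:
V(f) = 2 (V(f) = 2 + 0 = 2)
(31*26)*V(-4 - 5) = (31*26)*2 = 806*2 = 1612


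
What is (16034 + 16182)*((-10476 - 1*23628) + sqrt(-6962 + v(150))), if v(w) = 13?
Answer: -1098694464 + 32216*I*sqrt(6949) ≈ -1.0987e+9 + 2.6855e+6*I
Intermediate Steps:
(16034 + 16182)*((-10476 - 1*23628) + sqrt(-6962 + v(150))) = (16034 + 16182)*((-10476 - 1*23628) + sqrt(-6962 + 13)) = 32216*((-10476 - 23628) + sqrt(-6949)) = 32216*(-34104 + I*sqrt(6949)) = -1098694464 + 32216*I*sqrt(6949)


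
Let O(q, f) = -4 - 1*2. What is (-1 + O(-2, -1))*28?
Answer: -196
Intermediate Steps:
O(q, f) = -6 (O(q, f) = -4 - 2 = -6)
(-1 + O(-2, -1))*28 = (-1 - 6)*28 = -7*28 = -196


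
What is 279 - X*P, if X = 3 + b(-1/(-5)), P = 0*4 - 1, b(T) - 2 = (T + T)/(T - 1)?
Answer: 567/2 ≈ 283.50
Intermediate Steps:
b(T) = 2 + 2*T/(-1 + T) (b(T) = 2 + (T + T)/(T - 1) = 2 + (2*T)/(-1 + T) = 2 + 2*T/(-1 + T))
P = -1 (P = 0 - 1 = -1)
X = 9/2 (X = 3 + 2*(-1 + 2*(-1/(-5)))/(-1 - 1/(-5)) = 3 + 2*(-1 + 2*(-1*(-⅕)))/(-1 - 1*(-⅕)) = 3 + 2*(-1 + 2*(⅕))/(-1 + ⅕) = 3 + 2*(-1 + ⅖)/(-⅘) = 3 + 2*(-5/4)*(-⅗) = 3 + 3/2 = 9/2 ≈ 4.5000)
279 - X*P = 279 - 9*(-1)/2 = 279 - 1*(-9/2) = 279 + 9/2 = 567/2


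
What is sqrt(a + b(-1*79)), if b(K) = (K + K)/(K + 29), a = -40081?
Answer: I*sqrt(1001946)/5 ≈ 200.19*I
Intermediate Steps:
b(K) = 2*K/(29 + K) (b(K) = (2*K)/(29 + K) = 2*K/(29 + K))
sqrt(a + b(-1*79)) = sqrt(-40081 + 2*(-1*79)/(29 - 1*79)) = sqrt(-40081 + 2*(-79)/(29 - 79)) = sqrt(-40081 + 2*(-79)/(-50)) = sqrt(-40081 + 2*(-79)*(-1/50)) = sqrt(-40081 + 79/25) = sqrt(-1001946/25) = I*sqrt(1001946)/5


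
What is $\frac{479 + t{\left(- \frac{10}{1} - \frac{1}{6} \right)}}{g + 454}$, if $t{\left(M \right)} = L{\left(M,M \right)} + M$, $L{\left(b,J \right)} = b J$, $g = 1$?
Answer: $\frac{20599}{16380} \approx 1.2576$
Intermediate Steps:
$L{\left(b,J \right)} = J b$
$t{\left(M \right)} = M + M^{2}$ ($t{\left(M \right)} = M M + M = M^{2} + M = M + M^{2}$)
$\frac{479 + t{\left(- \frac{10}{1} - \frac{1}{6} \right)}}{g + 454} = \frac{479 + \left(- \frac{10}{1} - \frac{1}{6}\right) \left(1 - \left(\frac{1}{6} + 10\right)\right)}{1 + 454} = \frac{479 + \left(\left(-10\right) 1 - \frac{1}{6}\right) \left(1 - \frac{61}{6}\right)}{455} = \left(479 + \left(-10 - \frac{1}{6}\right) \left(1 - \frac{61}{6}\right)\right) \frac{1}{455} = \left(479 - \frac{61 \left(1 - \frac{61}{6}\right)}{6}\right) \frac{1}{455} = \left(479 - - \frac{3355}{36}\right) \frac{1}{455} = \left(479 + \frac{3355}{36}\right) \frac{1}{455} = \frac{20599}{36} \cdot \frac{1}{455} = \frac{20599}{16380}$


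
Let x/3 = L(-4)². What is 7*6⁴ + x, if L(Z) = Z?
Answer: 9120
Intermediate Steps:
x = 48 (x = 3*(-4)² = 3*16 = 48)
7*6⁴ + x = 7*6⁴ + 48 = 7*1296 + 48 = 9072 + 48 = 9120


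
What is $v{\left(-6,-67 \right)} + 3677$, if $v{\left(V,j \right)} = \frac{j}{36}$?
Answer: $\frac{132305}{36} \approx 3675.1$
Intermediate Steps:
$v{\left(V,j \right)} = \frac{j}{36}$ ($v{\left(V,j \right)} = j \frac{1}{36} = \frac{j}{36}$)
$v{\left(-6,-67 \right)} + 3677 = \frac{1}{36} \left(-67\right) + 3677 = - \frac{67}{36} + 3677 = \frac{132305}{36}$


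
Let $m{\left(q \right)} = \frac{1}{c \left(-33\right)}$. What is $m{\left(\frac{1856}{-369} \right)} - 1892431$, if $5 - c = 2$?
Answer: $- \frac{187350670}{99} \approx -1.8924 \cdot 10^{6}$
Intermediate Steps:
$c = 3$ ($c = 5 - 2 = 3$)
$m{\left(q \right)} = - \frac{1}{99}$ ($m{\left(q \right)} = \frac{1}{3 \left(-33\right)} = \frac{1}{-99} = - \frac{1}{99}$)
$m{\left(\frac{1856}{-369} \right)} - 1892431 = - \frac{1}{99} - 1892431 = - \frac{187350670}{99}$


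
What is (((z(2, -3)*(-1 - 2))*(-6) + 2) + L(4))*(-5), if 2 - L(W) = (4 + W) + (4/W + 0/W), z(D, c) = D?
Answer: -155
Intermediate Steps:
L(W) = -2 - W - 4/W (L(W) = 2 - ((4 + W) + (4/W + 0/W)) = 2 - ((4 + W) + (4/W + 0)) = 2 - ((4 + W) + 4/W) = 2 - (4 + W + 4/W) = 2 + (-4 - W - 4/W) = -2 - W - 4/W)
(((z(2, -3)*(-1 - 2))*(-6) + 2) + L(4))*(-5) = (((2*(-1 - 2))*(-6) + 2) + (-2 - 1*4 - 4/4))*(-5) = (((2*(-3))*(-6) + 2) + (-2 - 4 - 4*1/4))*(-5) = ((-6*(-6) + 2) + (-2 - 4 - 1))*(-5) = ((36 + 2) - 7)*(-5) = (38 - 7)*(-5) = 31*(-5) = -155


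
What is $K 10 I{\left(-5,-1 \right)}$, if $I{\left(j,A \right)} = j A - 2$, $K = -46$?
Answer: $-1380$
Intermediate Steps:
$I{\left(j,A \right)} = -2 + A j$ ($I{\left(j,A \right)} = A j - 2 = -2 + A j$)
$K 10 I{\left(-5,-1 \right)} = \left(-46\right) 10 \left(-2 - -5\right) = - 460 \left(-2 + 5\right) = \left(-460\right) 3 = -1380$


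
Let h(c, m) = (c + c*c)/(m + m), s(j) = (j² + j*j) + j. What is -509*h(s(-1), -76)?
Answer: 509/76 ≈ 6.6974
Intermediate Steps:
s(j) = j + 2*j² (s(j) = (j² + j²) + j = 2*j² + j = j + 2*j²)
h(c, m) = (c + c²)/(2*m) (h(c, m) = (c + c²)/((2*m)) = (c + c²)*(1/(2*m)) = (c + c²)/(2*m))
-509*h(s(-1), -76) = -509*(-(1 + 2*(-1)))*(1 - (1 + 2*(-1)))/(2*(-76)) = -509*(-(1 - 2))*(-1)*(1 - (1 - 2))/(2*76) = -509*(-1*(-1))*(-1)*(1 - 1*(-1))/(2*76) = -509*(-1)*(1 + 1)/(2*76) = -509*(-1)*2/(2*76) = -509*(-1/76) = 509/76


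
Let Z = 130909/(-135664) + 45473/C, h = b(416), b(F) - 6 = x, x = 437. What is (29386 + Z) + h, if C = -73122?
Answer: 147944312464331/4960011504 ≈ 29827.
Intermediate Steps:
b(F) = 443 (b(F) = 6 + 437 = 443)
h = 443
Z = -7870688485/4960011504 (Z = 130909/(-135664) + 45473/(-73122) = 130909*(-1/135664) + 45473*(-1/73122) = -130909/135664 - 45473/73122 = -7870688485/4960011504 ≈ -1.5868)
(29386 + Z) + h = (29386 - 7870688485/4960011504) + 443 = 145747027368059/4960011504 + 443 = 147944312464331/4960011504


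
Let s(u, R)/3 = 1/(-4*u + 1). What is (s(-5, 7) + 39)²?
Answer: 75076/49 ≈ 1532.2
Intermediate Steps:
s(u, R) = 3/(1 - 4*u) (s(u, R) = 3/(-4*u + 1) = 3/(1 - 4*u))
(s(-5, 7) + 39)² = (-3/(-1 + 4*(-5)) + 39)² = (-3/(-1 - 20) + 39)² = (-3/(-21) + 39)² = (-3*(-1/21) + 39)² = (⅐ + 39)² = (274/7)² = 75076/49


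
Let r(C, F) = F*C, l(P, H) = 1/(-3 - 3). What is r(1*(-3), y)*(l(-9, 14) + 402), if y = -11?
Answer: 26521/2 ≈ 13261.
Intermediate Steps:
l(P, H) = -⅙ (l(P, H) = 1/(-6) = -⅙)
r(C, F) = C*F
r(1*(-3), y)*(l(-9, 14) + 402) = ((1*(-3))*(-11))*(-⅙ + 402) = -3*(-11)*(2411/6) = 33*(2411/6) = 26521/2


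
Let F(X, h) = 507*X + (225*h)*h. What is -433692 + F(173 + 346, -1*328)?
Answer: 24035841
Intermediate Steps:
F(X, h) = 225*h² + 507*X (F(X, h) = 507*X + 225*h² = 225*h² + 507*X)
-433692 + F(173 + 346, -1*328) = -433692 + (225*(-1*328)² + 507*(173 + 346)) = -433692 + (225*(-328)² + 507*519) = -433692 + (225*107584 + 263133) = -433692 + (24206400 + 263133) = -433692 + 24469533 = 24035841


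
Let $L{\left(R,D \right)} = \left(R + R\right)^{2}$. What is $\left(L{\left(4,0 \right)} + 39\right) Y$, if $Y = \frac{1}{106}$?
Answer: $\frac{103}{106} \approx 0.9717$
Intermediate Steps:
$L{\left(R,D \right)} = 4 R^{2}$ ($L{\left(R,D \right)} = \left(2 R\right)^{2} = 4 R^{2}$)
$Y = \frac{1}{106} \approx 0.009434$
$\left(L{\left(4,0 \right)} + 39\right) Y = \left(4 \cdot 4^{2} + 39\right) \frac{1}{106} = \left(4 \cdot 16 + 39\right) \frac{1}{106} = \left(64 + 39\right) \frac{1}{106} = 103 \cdot \frac{1}{106} = \frac{103}{106}$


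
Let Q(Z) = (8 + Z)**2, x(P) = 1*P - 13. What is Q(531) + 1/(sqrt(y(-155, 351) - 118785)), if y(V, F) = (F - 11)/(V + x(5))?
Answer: 290521 - I*sqrt(3156054085)/19362295 ≈ 2.9052e+5 - 0.0029015*I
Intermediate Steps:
x(P) = -13 + P (x(P) = P - 13 = -13 + P)
y(V, F) = (-11 + F)/(-8 + V) (y(V, F) = (F - 11)/(V + (-13 + 5)) = (-11 + F)/(V - 8) = (-11 + F)/(-8 + V))
Q(531) + 1/(sqrt(y(-155, 351) - 118785)) = (8 + 531)**2 + 1/(sqrt((-11 + 351)/(-8 - 155) - 118785)) = 539**2 + 1/(sqrt(340/(-163) - 118785)) = 290521 + 1/(sqrt(-1/163*340 - 118785)) = 290521 + 1/(sqrt(-340/163 - 118785)) = 290521 + 1/(sqrt(-19362295/163)) = 290521 + 1/(I*sqrt(3156054085)/163) = 290521 - I*sqrt(3156054085)/19362295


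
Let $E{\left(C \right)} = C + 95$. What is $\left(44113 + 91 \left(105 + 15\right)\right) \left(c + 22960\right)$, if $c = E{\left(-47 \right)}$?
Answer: $1266199264$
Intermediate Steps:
$E{\left(C \right)} = 95 + C$
$c = 48$ ($c = 95 - 47 = 48$)
$\left(44113 + 91 \left(105 + 15\right)\right) \left(c + 22960\right) = \left(44113 + 91 \left(105 + 15\right)\right) \left(48 + 22960\right) = \left(44113 + 91 \cdot 120\right) 23008 = \left(44113 + 10920\right) 23008 = 55033 \cdot 23008 = 1266199264$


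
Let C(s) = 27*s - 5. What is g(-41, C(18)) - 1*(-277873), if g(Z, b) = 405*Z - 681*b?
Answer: -66293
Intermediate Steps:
C(s) = -5 + 27*s
g(Z, b) = -681*b + 405*Z
g(-41, C(18)) - 1*(-277873) = (-681*(-5 + 27*18) + 405*(-41)) - 1*(-277873) = (-681*(-5 + 486) - 16605) + 277873 = (-681*481 - 16605) + 277873 = (-327561 - 16605) + 277873 = -344166 + 277873 = -66293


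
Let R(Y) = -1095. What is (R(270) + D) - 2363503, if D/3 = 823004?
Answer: 104414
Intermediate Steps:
D = 2469012 (D = 3*823004 = 2469012)
(R(270) + D) - 2363503 = (-1095 + 2469012) - 2363503 = 2467917 - 2363503 = 104414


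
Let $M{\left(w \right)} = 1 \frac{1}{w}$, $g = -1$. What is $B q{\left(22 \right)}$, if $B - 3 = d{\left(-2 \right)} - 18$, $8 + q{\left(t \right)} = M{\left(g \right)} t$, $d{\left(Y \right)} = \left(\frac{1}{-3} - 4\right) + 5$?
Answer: $430$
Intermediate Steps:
$d{\left(Y \right)} = \frac{2}{3}$ ($d{\left(Y \right)} = \left(- \frac{1}{3} - 4\right) + 5 = - \frac{13}{3} + 5 = \frac{2}{3}$)
$M{\left(w \right)} = \frac{1}{w}$
$q{\left(t \right)} = -8 - t$ ($q{\left(t \right)} = -8 + \frac{t}{-1} = -8 - t$)
$B = - \frac{43}{3}$ ($B = 3 + \left(\frac{2}{3} - 18\right) = 3 - \frac{52}{3} = - \frac{43}{3} \approx -14.333$)
$B q{\left(22 \right)} = - \frac{43 \left(-8 - 22\right)}{3} = \left(- \frac{43}{3}\right) \left(-30\right) = 430$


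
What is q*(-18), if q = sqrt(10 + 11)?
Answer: -18*sqrt(21) ≈ -82.486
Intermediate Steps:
q = sqrt(21) ≈ 4.5826
q*(-18) = sqrt(21)*(-18) = -18*sqrt(21)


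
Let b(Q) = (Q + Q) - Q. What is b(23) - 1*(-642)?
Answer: 665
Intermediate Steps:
b(Q) = Q (b(Q) = 2*Q - Q = Q)
b(23) - 1*(-642) = 23 - 1*(-642) = 23 + 642 = 665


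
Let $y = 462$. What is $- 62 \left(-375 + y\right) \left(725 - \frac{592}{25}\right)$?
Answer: $- \frac{94573002}{25} \approx -3.7829 \cdot 10^{6}$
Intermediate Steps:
$- 62 \left(-375 + y\right) \left(725 - \frac{592}{25}\right) = - 62 \left(-375 + 462\right) \left(725 - \frac{592}{25}\right) = - 62 \cdot 87 \left(725 - \frac{592}{25}\right) = - 62 \cdot 87 \cdot \frac{17533}{25} = \left(-62\right) \frac{1525371}{25} = - \frac{94573002}{25}$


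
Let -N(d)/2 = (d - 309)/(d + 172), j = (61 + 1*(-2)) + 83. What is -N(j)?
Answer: -167/157 ≈ -1.0637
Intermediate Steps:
j = 142 (j = (61 - 2) + 83 = 59 + 83 = 142)
N(d) = -2*(-309 + d)/(172 + d) (N(d) = -2*(d - 309)/(d + 172) = -2*(-309 + d)/(172 + d))
-N(j) = -2*(309 - 1*142)/(172 + 142) = -2*(309 - 142)/314 = -2*167/314 = -1*167/157 = -167/157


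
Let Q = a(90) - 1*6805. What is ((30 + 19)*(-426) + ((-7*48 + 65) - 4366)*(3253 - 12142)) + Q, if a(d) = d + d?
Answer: 41190794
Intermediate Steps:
a(d) = 2*d
Q = -6625 (Q = 2*90 - 1*6805 = 180 - 6805 = -6625)
((30 + 19)*(-426) + ((-7*48 + 65) - 4366)*(3253 - 12142)) + Q = ((30 + 19)*(-426) + ((-7*48 + 65) - 4366)*(3253 - 12142)) - 6625 = (49*(-426) + ((-336 + 65) - 4366)*(-8889)) - 6625 = (-20874 + (-271 - 4366)*(-8889)) - 6625 = (-20874 - 4637*(-8889)) - 6625 = (-20874 + 41218293) - 6625 = 41197419 - 6625 = 41190794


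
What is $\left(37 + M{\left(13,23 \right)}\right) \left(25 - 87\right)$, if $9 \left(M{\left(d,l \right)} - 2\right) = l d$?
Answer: $- \frac{40300}{9} \approx -4477.8$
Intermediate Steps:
$M{\left(d,l \right)} = 2 + \frac{d l}{9}$ ($M{\left(d,l \right)} = 2 + \frac{l d}{9} = 2 + \frac{d l}{9}$)
$\left(37 + M{\left(13,23 \right)}\right) \left(25 - 87\right) = \left(37 + \left(2 + \frac{1}{9} \cdot 13 \cdot 23\right)\right) \left(25 - 87\right) = \left(37 + \left(2 + \frac{299}{9}\right)\right) \left(-62\right) = \left(37 + \frac{317}{9}\right) \left(-62\right) = \frac{650}{9} \left(-62\right) = - \frac{40300}{9}$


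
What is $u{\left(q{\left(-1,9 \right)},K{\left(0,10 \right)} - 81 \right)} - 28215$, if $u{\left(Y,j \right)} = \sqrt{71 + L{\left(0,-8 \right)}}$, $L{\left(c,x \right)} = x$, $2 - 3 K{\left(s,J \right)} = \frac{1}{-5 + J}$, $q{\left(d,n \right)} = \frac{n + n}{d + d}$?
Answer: $-28215 + 3 \sqrt{7} \approx -28207.0$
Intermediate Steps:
$q{\left(d,n \right)} = \frac{n}{d}$ ($q{\left(d,n \right)} = \frac{2 n}{2 d} = 2 n \frac{1}{2 d} = \frac{n}{d}$)
$K{\left(s,J \right)} = \frac{2}{3} - \frac{1}{3 \left(-5 + J\right)}$
$u{\left(Y,j \right)} = 3 \sqrt{7}$ ($u{\left(Y,j \right)} = \sqrt{71 - 8} = \sqrt{63} = 3 \sqrt{7}$)
$u{\left(q{\left(-1,9 \right)},K{\left(0,10 \right)} - 81 \right)} - 28215 = 3 \sqrt{7} - 28215 = -28215 + 3 \sqrt{7}$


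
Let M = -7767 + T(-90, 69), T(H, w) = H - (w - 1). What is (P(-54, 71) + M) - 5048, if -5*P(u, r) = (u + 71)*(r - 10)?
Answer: -65902/5 ≈ -13180.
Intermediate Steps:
T(H, w) = 1 + H - w (T(H, w) = H - (-1 + w) = H + (1 - w) = 1 + H - w)
P(u, r) = -(-10 + r)*(71 + u)/5 (P(u, r) = -(u + 71)*(r - 10)/5 = -(71 + u)*(-10 + r)/5 = -(-10 + r)*(71 + u)/5)
M = -7925 (M = -7767 + (1 - 90 - 1*69) = -7767 + (1 - 90 - 69) = -7767 - 158 = -7925)
(P(-54, 71) + M) - 5048 = ((142 + 2*(-54) - 71/5*71 - ⅕*71*(-54)) - 7925) - 5048 = ((142 - 108 - 5041/5 + 3834/5) - 7925) - 5048 = (-1037/5 - 7925) - 5048 = -40662/5 - 5048 = -65902/5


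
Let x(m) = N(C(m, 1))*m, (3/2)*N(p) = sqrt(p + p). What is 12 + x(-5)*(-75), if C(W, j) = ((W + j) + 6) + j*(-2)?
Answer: 12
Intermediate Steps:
C(W, j) = 6 + W - j (C(W, j) = (6 + W + j) - 2*j = 6 + W - j)
N(p) = 2*sqrt(2)*sqrt(p)/3 (N(p) = 2*sqrt(p + p)/3 = 2*sqrt(2*p)/3 = 2*(sqrt(2)*sqrt(p))/3 = 2*sqrt(2)*sqrt(p)/3)
x(m) = 2*m*sqrt(2)*sqrt(5 + m)/3 (x(m) = (2*sqrt(2)*sqrt(6 + m - 1*1)/3)*m = (2*sqrt(2)*sqrt(6 + m - 1)/3)*m = (2*sqrt(2)*sqrt(5 + m)/3)*m = 2*m*sqrt(2)*sqrt(5 + m)/3)
12 + x(-5)*(-75) = 12 + ((2/3)*(-5)*sqrt(10 + 2*(-5)))*(-75) = 12 + ((2/3)*(-5)*sqrt(10 - 10))*(-75) = 12 + ((2/3)*(-5)*sqrt(0))*(-75) = 12 + ((2/3)*(-5)*0)*(-75) = 12 + 0*(-75) = 12 + 0 = 12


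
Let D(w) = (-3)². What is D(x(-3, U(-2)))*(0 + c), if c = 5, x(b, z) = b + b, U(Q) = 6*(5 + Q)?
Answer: 45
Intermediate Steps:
U(Q) = 30 + 6*Q
x(b, z) = 2*b
D(w) = 9
D(x(-3, U(-2)))*(0 + c) = 9*(0 + 5) = 9*5 = 45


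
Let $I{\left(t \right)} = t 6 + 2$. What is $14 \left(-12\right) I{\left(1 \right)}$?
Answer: $-1344$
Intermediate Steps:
$I{\left(t \right)} = 2 + 6 t$ ($I{\left(t \right)} = 6 t + 2 = 2 + 6 t$)
$14 \left(-12\right) I{\left(1 \right)} = 14 \left(-12\right) \left(2 + 6 \cdot 1\right) = - 168 \left(2 + 6\right) = \left(-168\right) 8 = -1344$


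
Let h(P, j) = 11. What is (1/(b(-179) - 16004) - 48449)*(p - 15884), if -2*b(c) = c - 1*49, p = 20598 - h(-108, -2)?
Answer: -3620626235533/15890 ≈ -2.2786e+8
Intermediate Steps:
p = 20587 (p = 20598 - 1*11 = 20598 - 11 = 20587)
b(c) = 49/2 - c/2 (b(c) = -(c - 1*49)/2 = -(c - 49)/2 = -(-49 + c)/2 = 49/2 - c/2)
(1/(b(-179) - 16004) - 48449)*(p - 15884) = (1/((49/2 - 1/2*(-179)) - 16004) - 48449)*(20587 - 15884) = (1/((49/2 + 179/2) - 16004) - 48449)*4703 = (1/(114 - 16004) - 48449)*4703 = (1/(-15890) - 48449)*4703 = (-1/15890 - 48449)*4703 = -769854611/15890*4703 = -3620626235533/15890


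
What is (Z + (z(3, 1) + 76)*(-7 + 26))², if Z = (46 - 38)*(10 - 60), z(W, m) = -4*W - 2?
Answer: 605284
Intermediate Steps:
z(W, m) = -2 - 4*W
Z = -400 (Z = 8*(-50) = -400)
(Z + (z(3, 1) + 76)*(-7 + 26))² = (-400 + ((-2 - 4*3) + 76)*(-7 + 26))² = (-400 + ((-2 - 12) + 76)*19)² = (-400 + (-14 + 76)*19)² = (-400 + 62*19)² = (-400 + 1178)² = 778² = 605284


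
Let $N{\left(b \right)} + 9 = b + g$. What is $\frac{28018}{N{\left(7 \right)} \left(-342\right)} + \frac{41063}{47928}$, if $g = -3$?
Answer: $\frac{235510739}{13659480} \approx 17.242$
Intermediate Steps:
$N{\left(b \right)} = -12 + b$ ($N{\left(b \right)} = -9 + \left(b - 3\right) = -9 + \left(-3 + b\right) = -12 + b$)
$\frac{28018}{N{\left(7 \right)} \left(-342\right)} + \frac{41063}{47928} = \frac{28018}{\left(-12 + 7\right) \left(-342\right)} + \frac{41063}{47928} = \frac{28018}{\left(-5\right) \left(-342\right)} + 41063 \cdot \frac{1}{47928} = \frac{28018}{1710} + \frac{41063}{47928} = 28018 \cdot \frac{1}{1710} + \frac{41063}{47928} = \frac{14009}{855} + \frac{41063}{47928} = \frac{235510739}{13659480}$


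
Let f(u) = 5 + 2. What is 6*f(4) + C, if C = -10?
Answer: 32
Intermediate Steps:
f(u) = 7
6*f(4) + C = 6*7 - 10 = 42 - 10 = 32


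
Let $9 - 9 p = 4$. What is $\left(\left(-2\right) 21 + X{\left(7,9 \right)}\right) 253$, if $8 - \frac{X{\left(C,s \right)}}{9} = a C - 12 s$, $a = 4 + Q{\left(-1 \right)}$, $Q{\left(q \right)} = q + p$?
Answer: $196834$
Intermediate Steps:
$p = \frac{5}{9}$ ($p = 1 - \frac{4}{9} = \frac{5}{9} \approx 0.55556$)
$Q{\left(q \right)} = \frac{5}{9} + q$ ($Q{\left(q \right)} = q + \frac{5}{9} = \frac{5}{9} + q$)
$a = \frac{32}{9}$ ($a = 4 + \left(\frac{5}{9} - 1\right) = 4 - \frac{4}{9} = \frac{32}{9} \approx 3.5556$)
$X{\left(C,s \right)} = 72 - 32 C + 108 s$ ($X{\left(C,s \right)} = 72 - 9 \left(\frac{32 C}{9} - 12 s\right) = 72 - 9 \left(- 12 s + \frac{32 C}{9}\right) = 72 - \left(- 108 s + 32 C\right) = 72 - 32 C + 108 s$)
$\left(\left(-2\right) 21 + X{\left(7,9 \right)}\right) 253 = \left(\left(-2\right) 21 + \left(72 - 224 + 108 \cdot 9\right)\right) 253 = \left(-42 + \left(72 - 224 + 972\right)\right) 253 = \left(-42 + 820\right) 253 = 778 \cdot 253 = 196834$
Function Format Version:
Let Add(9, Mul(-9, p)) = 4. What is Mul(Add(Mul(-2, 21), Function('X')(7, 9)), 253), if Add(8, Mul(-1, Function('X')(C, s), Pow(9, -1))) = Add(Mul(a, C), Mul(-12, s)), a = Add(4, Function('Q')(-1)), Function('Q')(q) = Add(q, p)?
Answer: 196834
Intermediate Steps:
p = Rational(5, 9) (p = Add(1, Mul(Rational(-1, 9), 4)) = Add(1, Rational(-4, 9)) = Rational(5, 9) ≈ 0.55556)
Function('Q')(q) = Add(Rational(5, 9), q) (Function('Q')(q) = Add(q, Rational(5, 9)) = Add(Rational(5, 9), q))
a = Rational(32, 9) (a = Add(4, Add(Rational(5, 9), -1)) = Add(4, Rational(-4, 9)) = Rational(32, 9) ≈ 3.5556)
Function('X')(C, s) = Add(72, Mul(-32, C), Mul(108, s)) (Function('X')(C, s) = Add(72, Mul(-9, Add(Mul(Rational(32, 9), C), Mul(-12, s)))) = Add(72, Mul(-9, Add(Mul(-12, s), Mul(Rational(32, 9), C)))) = Add(72, Add(Mul(-32, C), Mul(108, s))) = Add(72, Mul(-32, C), Mul(108, s)))
Mul(Add(Mul(-2, 21), Function('X')(7, 9)), 253) = Mul(Add(Mul(-2, 21), Add(72, Mul(-32, 7), Mul(108, 9))), 253) = Mul(Add(-42, Add(72, -224, 972)), 253) = Mul(Add(-42, 820), 253) = Mul(778, 253) = 196834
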